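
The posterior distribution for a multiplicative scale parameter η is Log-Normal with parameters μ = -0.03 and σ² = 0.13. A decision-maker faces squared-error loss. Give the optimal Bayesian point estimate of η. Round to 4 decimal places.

Mode = exp(μ − σ²) = exp(-0.16) = 0.8521.
Mean = exp(μ + σ²/2) = exp(0.035) = 1.0356.
Squared-error loss ⇒ the optimal estimator is the posterior mean.

1.0356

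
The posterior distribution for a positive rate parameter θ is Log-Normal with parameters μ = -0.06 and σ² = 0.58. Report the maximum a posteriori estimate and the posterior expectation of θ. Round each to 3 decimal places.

Mode = exp(μ − σ²) = exp(-0.64) = 0.527.
Mean = exp(μ + σ²/2) = exp(0.230) = 1.259.

MAP: 0.527. Posterior mean: 1.259.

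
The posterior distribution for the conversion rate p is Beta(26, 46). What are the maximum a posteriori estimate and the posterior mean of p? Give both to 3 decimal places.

MAP = 0.357, posterior mean = 0.361

Mode = (26−1)/(26+46−2) = 25/70 = 0.357.
Mean = 26/(26+46) = 26/72 = 0.361.
The mean is pulled above the mode by the posterior's right skew.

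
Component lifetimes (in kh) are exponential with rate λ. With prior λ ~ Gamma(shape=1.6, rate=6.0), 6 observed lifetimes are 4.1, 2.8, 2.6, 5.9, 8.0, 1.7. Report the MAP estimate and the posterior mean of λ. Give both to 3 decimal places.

MAP = 0.212, posterior mean = 0.244

Σ times = 25.1. Posterior: Gamma(shape = 1.6+6 = 7.6, rate = 6.0+25.1 = 31.1).
Mode = (α−1)/β = 6.6/31.1 = 0.212.
Mean = α/β = 7.6/31.1 = 0.244.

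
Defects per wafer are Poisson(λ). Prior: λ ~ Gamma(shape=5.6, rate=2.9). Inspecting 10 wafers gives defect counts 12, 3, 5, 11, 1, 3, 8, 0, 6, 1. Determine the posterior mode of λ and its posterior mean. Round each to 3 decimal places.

Σ counts = 50. Posterior: Gamma(shape = 5.6+50 = 55.6, rate = 2.9+10 = 12.9).
Mode = (α−1)/β = 54.6/12.9 = 4.233.
Mean = α/β = 55.6/12.9 = 4.310.

λ_MAP = 4.233, E[λ|data] = 4.310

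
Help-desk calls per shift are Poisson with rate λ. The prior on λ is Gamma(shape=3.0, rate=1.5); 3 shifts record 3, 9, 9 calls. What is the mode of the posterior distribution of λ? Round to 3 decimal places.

Σ counts = 21. Posterior: Gamma(shape = 3.0+21 = 24.0, rate = 1.5+3 = 4.5).
Mode = (α−1)/β = 23.0/4.5 = 5.111.
Mean = α/β = 24.0/4.5 = 5.333.
This is the posterior mode — the MAP estimate.

5.111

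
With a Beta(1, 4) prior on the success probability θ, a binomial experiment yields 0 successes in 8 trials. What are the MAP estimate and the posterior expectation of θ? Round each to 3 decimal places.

MAP = 0.000, posterior mean = 0.077

Posterior: Beta(1+0, 4+8) = Beta(1, 12).
Since α = 1 ≤ 1 and β > 1, the Beta density is monotone decreasing on [0,1]; the mode is at 0.
Mean = 1/(1+12) = 0.077.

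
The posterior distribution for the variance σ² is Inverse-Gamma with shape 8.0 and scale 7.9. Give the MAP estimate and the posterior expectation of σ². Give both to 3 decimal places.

MAP = 0.878; posterior mean = 1.129

Mode = β/(α+1) = 7.9/9.0 = 0.878.
Mean = β/(α−1) = 7.9/7.0 = 1.129.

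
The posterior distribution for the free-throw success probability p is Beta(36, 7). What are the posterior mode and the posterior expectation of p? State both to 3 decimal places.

Mode = (36−1)/(36+7−2) = 35/41 = 0.854.
Mean = 36/(36+7) = 36/43 = 0.837.

p_MAP = 0.854, E[p|data] = 0.837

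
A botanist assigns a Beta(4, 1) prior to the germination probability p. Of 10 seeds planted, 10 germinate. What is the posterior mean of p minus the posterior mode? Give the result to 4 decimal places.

Posterior: Beta(4+10, 1+0) = Beta(14, 1).
Since β = 1 ≤ 1 and α > 1, the Beta density is monotone increasing on [0,1]; the mode is at 1.
Mean = 14/(14+1) = 0.9333.
Difference = 0.9333 − 1.0000 = -0.0667.

-0.0667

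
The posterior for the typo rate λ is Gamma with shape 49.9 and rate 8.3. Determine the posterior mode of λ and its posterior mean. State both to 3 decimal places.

Mode = (α−1)/β = 48.9/8.3 = 5.892.
Mean = α/β = 49.9/8.3 = 6.012.
Right-skewed posterior ⇒ mode < mean.

λ_MAP = 5.892, E[λ|data] = 6.012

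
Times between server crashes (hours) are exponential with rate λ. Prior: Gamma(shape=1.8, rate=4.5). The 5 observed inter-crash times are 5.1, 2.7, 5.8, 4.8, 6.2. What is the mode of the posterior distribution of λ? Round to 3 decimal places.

Σ times = 24.6. Posterior: Gamma(shape = 1.8+5 = 6.8, rate = 4.5+24.6 = 29.1).
Mode = (α−1)/β = 5.8/29.1 = 0.199.
Mean = α/β = 6.8/29.1 = 0.234.
This is the posterior mode — the MAP estimate.

0.199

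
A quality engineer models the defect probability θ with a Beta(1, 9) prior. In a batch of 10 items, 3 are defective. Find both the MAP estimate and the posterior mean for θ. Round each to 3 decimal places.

Posterior: Beta(1+3, 9+7) = Beta(4, 16).
Mode = (4−1)/(4+16−2) = 3/18 = 0.167.
Mean = 4/(4+16) = 4/20 = 0.200.

MAP: 0.167. Posterior mean: 0.200.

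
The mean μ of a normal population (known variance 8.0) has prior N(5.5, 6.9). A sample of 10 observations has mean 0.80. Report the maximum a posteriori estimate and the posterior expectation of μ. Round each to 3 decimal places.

Posterior for μ is Normal. Precision-weighted mean: (1/6.9·5.5 + 10/8.0·0.80) / (1/6.9 + 10/8.0) = 1.288.
A Normal posterior is symmetric, so mode = mean.

MAP = 1.288, posterior mean = 1.288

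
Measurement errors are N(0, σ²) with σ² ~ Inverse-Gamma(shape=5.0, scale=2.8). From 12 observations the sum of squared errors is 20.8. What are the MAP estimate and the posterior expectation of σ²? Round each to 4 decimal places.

Posterior: Inverse-Gamma(shape = 5.0+12/2 = 11.0, scale = 2.8+20.8/2 = 13.2).
Mode = β/(α+1) = 13.2/12.0 = 1.1000.
Mean = β/(α−1) = 13.2/10.0 = 1.3200.
The mean is pulled above the mode by the posterior's right skew.

MAP: 1.1000. Posterior mean: 1.3200.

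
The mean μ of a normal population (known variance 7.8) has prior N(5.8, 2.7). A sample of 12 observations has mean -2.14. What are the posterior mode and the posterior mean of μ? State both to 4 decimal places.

Posterior for μ is Normal. Precision-weighted mean: (1/2.7·5.8 + 12/7.8·-2.14) / (1/2.7 + 12/7.8) = -0.5994.
A Normal posterior is symmetric, so mode = mean.

MAP = -0.5994; posterior mean = -0.5994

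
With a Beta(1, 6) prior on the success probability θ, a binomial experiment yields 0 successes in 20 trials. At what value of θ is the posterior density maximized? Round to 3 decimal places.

0.000

Posterior: Beta(1+0, 6+20) = Beta(1, 26).
Since α = 1 ≤ 1 and β > 1, the Beta density is monotone decreasing on [0,1]; the mode is at 0.
Mean = 1/(1+26) = 0.037.
This is the posterior mode — the MAP estimate.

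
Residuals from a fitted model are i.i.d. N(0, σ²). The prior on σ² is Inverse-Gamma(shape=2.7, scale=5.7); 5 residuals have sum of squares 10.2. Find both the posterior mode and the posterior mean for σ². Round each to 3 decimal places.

Posterior: Inverse-Gamma(shape = 2.7+5/2 = 5.2, scale = 5.7+10.2/2 = 10.8).
Mode = β/(α+1) = 10.8/6.2 = 1.742.
Mean = β/(α−1) = 10.8/4.2 = 2.571.

posterior mode = 1.742, posterior mean = 2.571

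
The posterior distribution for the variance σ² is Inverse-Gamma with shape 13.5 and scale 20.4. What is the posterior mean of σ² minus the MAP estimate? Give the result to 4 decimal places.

0.2251

Mode = β/(α+1) = 20.4/14.5 = 1.4069.
Mean = β/(α−1) = 20.4/12.5 = 1.6320.
Difference = 1.6320 − 1.4069 = 0.2251.
Right-skewed posterior ⇒ mode < mean.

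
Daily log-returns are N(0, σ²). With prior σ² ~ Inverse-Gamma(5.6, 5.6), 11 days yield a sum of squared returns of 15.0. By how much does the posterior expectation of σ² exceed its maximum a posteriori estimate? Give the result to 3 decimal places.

0.214

Posterior: Inverse-Gamma(shape = 5.6+11/2 = 11.1, scale = 5.6+15.0/2 = 13.1).
Mode = β/(α+1) = 13.1/12.1 = 1.083.
Mean = β/(α−1) = 13.1/10.1 = 1.297.
Difference = 1.297 − 1.083 = 0.214.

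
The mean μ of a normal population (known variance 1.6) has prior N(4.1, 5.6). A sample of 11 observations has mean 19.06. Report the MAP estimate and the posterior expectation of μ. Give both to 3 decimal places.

Posterior for μ is Normal. Precision-weighted mean: (1/5.6·4.1 + 11/1.6·19.06) / (1/5.6 + 11/1.6) = 18.681.
A Normal posterior is symmetric, so mode = mean.

MAP = 18.681, posterior mean = 18.681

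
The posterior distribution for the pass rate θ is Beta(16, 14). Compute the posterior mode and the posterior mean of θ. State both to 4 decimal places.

posterior mode = 0.5357, posterior mean = 0.5333

Mode = (16−1)/(16+14−2) = 15/28 = 0.5357.
Mean = 16/(16+14) = 16/30 = 0.5333.
Mode > mean: the posterior has a left tail.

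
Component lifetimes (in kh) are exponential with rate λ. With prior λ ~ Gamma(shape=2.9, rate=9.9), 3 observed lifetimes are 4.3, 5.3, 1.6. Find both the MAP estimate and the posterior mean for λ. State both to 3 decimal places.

MAP = 0.232; posterior mean = 0.280

Σ times = 11.2. Posterior: Gamma(shape = 2.9+3 = 5.9, rate = 9.9+11.2 = 21.1).
Mode = (α−1)/β = 4.9/21.1 = 0.232.
Mean = α/β = 5.9/21.1 = 0.280.
The mean is pulled above the mode by the posterior's right skew.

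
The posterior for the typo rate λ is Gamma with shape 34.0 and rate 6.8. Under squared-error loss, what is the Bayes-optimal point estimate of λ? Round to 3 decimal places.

5.000

Mode = (α−1)/β = 33.0/6.8 = 4.853.
Mean = α/β = 34.0/6.8 = 5.000.
Squared-error loss ⇒ the optimal estimator is the posterior mean.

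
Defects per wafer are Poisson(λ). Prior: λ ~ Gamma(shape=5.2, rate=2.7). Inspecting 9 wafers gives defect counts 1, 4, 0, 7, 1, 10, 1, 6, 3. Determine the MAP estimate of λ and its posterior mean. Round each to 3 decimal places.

MAP estimate = 3.179, posterior mean = 3.265

Σ counts = 33. Posterior: Gamma(shape = 5.2+33 = 38.2, rate = 2.7+9 = 11.7).
Mode = (α−1)/β = 37.2/11.7 = 3.179.
Mean = α/β = 38.2/11.7 = 3.265.
The posterior is right-skewed, so the mean exceeds the mode.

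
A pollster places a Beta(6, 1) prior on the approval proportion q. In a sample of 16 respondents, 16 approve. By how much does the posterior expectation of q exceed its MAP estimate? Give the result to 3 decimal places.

Posterior: Beta(6+16, 1+0) = Beta(22, 1).
Since β = 1 ≤ 1 and α > 1, the Beta density is monotone increasing on [0,1]; the mode is at 1.
Mean = 22/(22+1) = 0.957.
Difference = 0.957 − 1.000 = -0.043.

-0.043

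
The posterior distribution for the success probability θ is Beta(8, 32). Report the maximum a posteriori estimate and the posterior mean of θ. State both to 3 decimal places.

Mode = (8−1)/(8+32−2) = 7/38 = 0.184.
Mean = 8/(8+32) = 8/40 = 0.200.

MAP: 0.184. Posterior mean: 0.200.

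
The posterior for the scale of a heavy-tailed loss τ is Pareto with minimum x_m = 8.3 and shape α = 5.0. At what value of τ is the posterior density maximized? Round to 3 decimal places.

8.300

The Pareto density is strictly decreasing on [x_m, ∞), so the mode is x_m = 8.300.
Mean = α·x_m/(α−1) = 5.0·8.3/4.0 = 10.375.
This is the posterior mode — the MAP estimate.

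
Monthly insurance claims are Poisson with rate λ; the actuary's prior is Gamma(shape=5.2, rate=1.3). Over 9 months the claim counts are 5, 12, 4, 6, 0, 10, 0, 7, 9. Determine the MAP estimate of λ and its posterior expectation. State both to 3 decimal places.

MAP = 5.553, posterior mean = 5.650

Σ counts = 53. Posterior: Gamma(shape = 5.2+53 = 58.2, rate = 1.3+9 = 10.3).
Mode = (α−1)/β = 57.2/10.3 = 5.553.
Mean = α/β = 58.2/10.3 = 5.650.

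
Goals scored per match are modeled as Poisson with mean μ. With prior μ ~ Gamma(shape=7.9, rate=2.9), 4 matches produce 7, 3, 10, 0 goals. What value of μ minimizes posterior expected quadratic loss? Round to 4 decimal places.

Σ counts = 20. Posterior: Gamma(shape = 7.9+20 = 27.9, rate = 2.9+4 = 6.9).
Mode = (α−1)/β = 26.9/6.9 = 3.8986.
Mean = α/β = 27.9/6.9 = 4.0435.
Quadratic loss ⇒ the optimal estimator is the posterior mean.

4.0435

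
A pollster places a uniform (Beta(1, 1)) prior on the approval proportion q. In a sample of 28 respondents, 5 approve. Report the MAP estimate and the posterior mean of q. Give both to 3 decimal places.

q_MAP = 0.179, E[q|data] = 0.200

Posterior: Beta(1+5, 1+23) = Beta(6, 24).
Mode = (6−1)/(6+24−2) = 5/28 = 0.179.
With a flat prior the MAP equals the MLE, 5/28.
Mean = 6/(6+24) = 6/30 = 0.200.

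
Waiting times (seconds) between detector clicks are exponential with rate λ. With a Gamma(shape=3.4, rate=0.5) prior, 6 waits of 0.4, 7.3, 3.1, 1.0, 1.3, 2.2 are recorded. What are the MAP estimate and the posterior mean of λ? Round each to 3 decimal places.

Σ times = 15.3. Posterior: Gamma(shape = 3.4+6 = 9.4, rate = 0.5+15.3 = 15.8).
Mode = (α−1)/β = 8.4/15.8 = 0.532.
Mean = α/β = 9.4/15.8 = 0.595.

λ_MAP = 0.532, E[λ|data] = 0.595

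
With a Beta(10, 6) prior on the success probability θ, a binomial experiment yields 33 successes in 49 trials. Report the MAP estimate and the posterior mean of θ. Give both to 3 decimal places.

MAP estimate = 0.667, posterior mean = 0.662

Posterior: Beta(10+33, 6+16) = Beta(43, 22).
Mode = (43−1)/(43+22−2) = 42/63 = 0.667.
Mean = 43/(43+22) = 43/65 = 0.662.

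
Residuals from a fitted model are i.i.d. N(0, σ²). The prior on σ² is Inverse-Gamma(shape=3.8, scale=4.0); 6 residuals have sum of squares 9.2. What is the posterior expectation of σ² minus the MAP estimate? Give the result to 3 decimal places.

Posterior: Inverse-Gamma(shape = 3.8+6/2 = 6.8, scale = 4.0+9.2/2 = 8.6).
Mode = β/(α+1) = 8.6/7.8 = 1.103.
Mean = β/(α−1) = 8.6/5.8 = 1.483.
Difference = 1.483 − 1.103 = 0.380.

0.380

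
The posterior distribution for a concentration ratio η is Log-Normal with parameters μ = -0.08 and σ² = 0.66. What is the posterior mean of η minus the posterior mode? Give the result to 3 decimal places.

Mode = exp(μ − σ²) = exp(-0.74) = 0.477.
Mean = exp(μ + σ²/2) = exp(0.250) = 1.284.
Difference = 1.284 − 0.477 = 0.807.

0.807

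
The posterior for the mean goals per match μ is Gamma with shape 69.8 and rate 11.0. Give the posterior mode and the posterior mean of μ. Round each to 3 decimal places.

Mode = (α−1)/β = 68.8/11.0 = 6.255.
Mean = α/β = 69.8/11.0 = 6.345.
The mean is pulled above the mode by the posterior's right skew.

MAP = 6.255, posterior mean = 6.345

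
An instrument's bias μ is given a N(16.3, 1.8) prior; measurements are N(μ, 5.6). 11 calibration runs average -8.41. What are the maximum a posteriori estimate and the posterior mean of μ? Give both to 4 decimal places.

Posterior for μ is Normal. Precision-weighted mean: (1/1.8·16.3 + 11/5.6·-8.41) / (1/1.8 + 11/5.6) = -2.9621.
A Normal posterior is symmetric, so mode = mean.

MAP = -2.9621, posterior mean = -2.9621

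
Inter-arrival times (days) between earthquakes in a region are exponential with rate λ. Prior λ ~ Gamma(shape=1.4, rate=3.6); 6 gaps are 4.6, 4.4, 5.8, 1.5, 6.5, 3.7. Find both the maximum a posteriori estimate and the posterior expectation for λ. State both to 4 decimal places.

MAP = 0.2126; posterior mean = 0.2458

Σ times = 26.5. Posterior: Gamma(shape = 1.4+6 = 7.4, rate = 3.6+26.5 = 30.1).
Mode = (α−1)/β = 6.4/30.1 = 0.2126.
Mean = α/β = 7.4/30.1 = 0.2458.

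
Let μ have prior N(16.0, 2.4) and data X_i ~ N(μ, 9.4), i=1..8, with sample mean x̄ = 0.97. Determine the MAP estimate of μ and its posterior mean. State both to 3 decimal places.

MAP: 5.910. Posterior mean: 5.910.

Posterior for μ is Normal. Precision-weighted mean: (1/2.4·16.0 + 8/9.4·0.97) / (1/2.4 + 8/9.4) = 5.910.
A Normal posterior is symmetric, so mode = mean.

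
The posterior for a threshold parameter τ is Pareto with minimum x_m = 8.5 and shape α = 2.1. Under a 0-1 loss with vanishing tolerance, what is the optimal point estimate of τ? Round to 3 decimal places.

8.500

The Pareto density is strictly decreasing on [x_m, ∞), so the mode is x_m = 8.500.
Mean = α·x_m/(α−1) = 2.1·8.5/1.1 = 16.227.
This is the posterior mode — the MAP estimate.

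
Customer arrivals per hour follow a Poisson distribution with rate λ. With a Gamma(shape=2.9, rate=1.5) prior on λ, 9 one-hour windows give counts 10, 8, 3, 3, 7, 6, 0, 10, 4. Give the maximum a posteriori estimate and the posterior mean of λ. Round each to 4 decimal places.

MAP = 5.0381, posterior mean = 5.1333

Σ counts = 51. Posterior: Gamma(shape = 2.9+51 = 53.9, rate = 1.5+9 = 10.5).
Mode = (α−1)/β = 52.9/10.5 = 5.0381.
Mean = α/β = 53.9/10.5 = 5.1333.
Mean > mode: the posterior has a right tail.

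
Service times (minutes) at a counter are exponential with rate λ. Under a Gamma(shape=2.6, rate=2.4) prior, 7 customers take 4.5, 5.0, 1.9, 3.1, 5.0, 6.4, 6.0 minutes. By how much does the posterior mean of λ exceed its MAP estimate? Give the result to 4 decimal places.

Σ times = 31.9. Posterior: Gamma(shape = 2.6+7 = 9.6, rate = 2.4+31.9 = 34.3).
Mode = (α−1)/β = 8.6/34.3 = 0.2507.
Mean = α/β = 9.6/34.3 = 0.2799.
Difference = 0.2799 − 0.2507 = 0.0292.

0.0292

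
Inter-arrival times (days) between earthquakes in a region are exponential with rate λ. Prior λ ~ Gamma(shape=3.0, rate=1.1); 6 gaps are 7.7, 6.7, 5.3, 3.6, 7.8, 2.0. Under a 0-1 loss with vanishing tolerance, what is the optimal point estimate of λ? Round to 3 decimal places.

Σ times = 33.1. Posterior: Gamma(shape = 3.0+6 = 9.0, rate = 1.1+33.1 = 34.2).
Mode = (α−1)/β = 8.0/34.2 = 0.234.
Mean = α/β = 9.0/34.2 = 0.263.
This is the posterior mode — the MAP estimate.

0.234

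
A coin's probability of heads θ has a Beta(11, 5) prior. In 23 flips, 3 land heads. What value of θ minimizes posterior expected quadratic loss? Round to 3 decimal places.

Posterior: Beta(11+3, 5+20) = Beta(14, 25).
Mode = (14−1)/(14+25−2) = 13/37 = 0.351.
Mean = 14/(14+25) = 14/39 = 0.359.
Quadratic loss ⇒ the optimal estimator is the posterior mean.

0.359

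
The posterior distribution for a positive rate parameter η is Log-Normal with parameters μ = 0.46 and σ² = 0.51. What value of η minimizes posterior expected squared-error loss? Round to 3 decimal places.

Mode = exp(μ − σ²) = exp(-0.05) = 0.951.
Mean = exp(μ + σ²/2) = exp(0.715) = 2.044.
Squared-error loss ⇒ the optimal estimator is the posterior mean.

2.044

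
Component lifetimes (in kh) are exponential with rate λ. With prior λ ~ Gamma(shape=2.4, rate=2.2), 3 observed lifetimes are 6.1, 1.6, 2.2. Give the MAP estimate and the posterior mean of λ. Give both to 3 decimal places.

λ_MAP = 0.364, E[λ|data] = 0.446

Σ times = 9.9. Posterior: Gamma(shape = 2.4+3 = 5.4, rate = 2.2+9.9 = 12.1).
Mode = (α−1)/β = 4.4/12.1 = 0.364.
Mean = α/β = 5.4/12.1 = 0.446.
The posterior is right-skewed, so the mean exceeds the mode.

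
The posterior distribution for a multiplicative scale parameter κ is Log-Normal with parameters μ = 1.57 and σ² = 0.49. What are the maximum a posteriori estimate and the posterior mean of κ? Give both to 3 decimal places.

κ_MAP = 2.945, E[κ|data] = 6.141

Mode = exp(μ − σ²) = exp(1.08) = 2.945.
Mean = exp(μ + σ²/2) = exp(1.815) = 6.141.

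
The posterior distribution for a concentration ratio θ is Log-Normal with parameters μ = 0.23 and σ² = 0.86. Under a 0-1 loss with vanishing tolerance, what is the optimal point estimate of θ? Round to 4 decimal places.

Mode = exp(μ − σ²) = exp(-0.63) = 0.5326.
Mean = exp(μ + σ²/2) = exp(0.660) = 1.9348.
This is the posterior mode — the MAP estimate.

0.5326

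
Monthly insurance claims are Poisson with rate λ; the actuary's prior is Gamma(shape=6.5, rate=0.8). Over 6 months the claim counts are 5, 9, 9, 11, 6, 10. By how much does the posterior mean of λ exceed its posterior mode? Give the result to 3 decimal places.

0.147

Σ counts = 50. Posterior: Gamma(shape = 6.5+50 = 56.5, rate = 0.8+6 = 6.8).
Mode = (α−1)/β = 55.5/6.8 = 8.162.
Mean = α/β = 56.5/6.8 = 8.309.
Difference = 8.309 − 8.162 = 0.147.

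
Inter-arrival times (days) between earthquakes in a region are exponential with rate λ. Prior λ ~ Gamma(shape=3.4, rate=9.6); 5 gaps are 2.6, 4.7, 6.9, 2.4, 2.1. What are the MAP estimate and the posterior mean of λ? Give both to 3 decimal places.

Σ times = 18.7. Posterior: Gamma(shape = 3.4+5 = 8.4, rate = 9.6+18.7 = 28.3).
Mode = (α−1)/β = 7.4/28.3 = 0.261.
Mean = α/β = 8.4/28.3 = 0.297.
Right-skewed posterior ⇒ mode < mean.

MAP: 0.261. Posterior mean: 0.297.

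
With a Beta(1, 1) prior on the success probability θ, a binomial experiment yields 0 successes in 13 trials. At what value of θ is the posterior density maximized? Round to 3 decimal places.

0.000

Posterior: Beta(1+0, 1+13) = Beta(1, 14).
Since α = 1 ≤ 1 and β > 1, the Beta density is monotone decreasing on [0,1]; the mode is at 0.
Mean = 1/(1+14) = 0.067.
This is the posterior mode — the MAP estimate.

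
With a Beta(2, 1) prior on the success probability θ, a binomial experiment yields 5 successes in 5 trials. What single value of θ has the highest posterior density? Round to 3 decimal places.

Posterior: Beta(2+5, 1+0) = Beta(7, 1).
Since β = 1 ≤ 1 and α > 1, the Beta density is monotone increasing on [0,1]; the mode is at 1.
Mean = 7/(7+1) = 0.875.
This is the posterior mode — the MAP estimate.

1.000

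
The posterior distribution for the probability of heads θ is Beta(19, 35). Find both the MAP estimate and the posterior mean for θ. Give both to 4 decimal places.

MAP: 0.3462. Posterior mean: 0.3519.

Mode = (19−1)/(19+35−2) = 18/52 = 0.3462.
Mean = 19/(19+35) = 19/54 = 0.3519.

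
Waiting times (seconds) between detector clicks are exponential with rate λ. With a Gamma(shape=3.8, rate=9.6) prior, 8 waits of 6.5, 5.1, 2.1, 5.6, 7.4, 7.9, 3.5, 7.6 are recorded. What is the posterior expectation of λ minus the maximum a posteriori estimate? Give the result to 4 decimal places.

0.0181

Σ times = 45.7. Posterior: Gamma(shape = 3.8+8 = 11.8, rate = 9.6+45.7 = 55.3).
Mode = (α−1)/β = 10.8/55.3 = 0.1953.
Mean = α/β = 11.8/55.3 = 0.2134.
Difference = 0.2134 − 0.1953 = 0.0181.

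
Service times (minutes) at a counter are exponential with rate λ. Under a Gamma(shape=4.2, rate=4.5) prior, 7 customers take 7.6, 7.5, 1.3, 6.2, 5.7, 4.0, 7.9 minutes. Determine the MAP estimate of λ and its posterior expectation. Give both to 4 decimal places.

Σ times = 40.2. Posterior: Gamma(shape = 4.2+7 = 11.2, rate = 4.5+40.2 = 44.7).
Mode = (α−1)/β = 10.2/44.7 = 0.2282.
Mean = α/β = 11.2/44.7 = 0.2506.
The posterior is right-skewed, so the mean exceeds the mode.

MAP: 0.2282. Posterior mean: 0.2506.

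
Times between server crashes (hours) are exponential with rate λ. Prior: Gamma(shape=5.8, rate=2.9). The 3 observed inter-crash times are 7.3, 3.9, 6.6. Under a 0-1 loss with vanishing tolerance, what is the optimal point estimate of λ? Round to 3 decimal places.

Σ times = 17.8. Posterior: Gamma(shape = 5.8+3 = 8.8, rate = 2.9+17.8 = 20.7).
Mode = (α−1)/β = 7.8/20.7 = 0.377.
Mean = α/β = 8.8/20.7 = 0.425.
This is the posterior mode — the MAP estimate.

0.377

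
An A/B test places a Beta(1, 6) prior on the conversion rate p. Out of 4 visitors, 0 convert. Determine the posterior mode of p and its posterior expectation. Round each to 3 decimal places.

MAP = 0.000, posterior mean = 0.091

Posterior: Beta(1+0, 6+4) = Beta(1, 10).
Since α = 1 ≤ 1 and β > 1, the Beta density is monotone decreasing on [0,1]; the mode is at 0.
Mean = 1/(1+10) = 0.091.
The posterior is right-skewed, so the mean exceeds the mode.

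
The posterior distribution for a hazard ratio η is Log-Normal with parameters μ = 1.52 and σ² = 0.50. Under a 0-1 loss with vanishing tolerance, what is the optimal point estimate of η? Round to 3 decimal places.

2.773

Mode = exp(μ − σ²) = exp(1.02) = 2.773.
Mean = exp(μ + σ²/2) = exp(1.770) = 5.871.
This is the posterior mode — the MAP estimate.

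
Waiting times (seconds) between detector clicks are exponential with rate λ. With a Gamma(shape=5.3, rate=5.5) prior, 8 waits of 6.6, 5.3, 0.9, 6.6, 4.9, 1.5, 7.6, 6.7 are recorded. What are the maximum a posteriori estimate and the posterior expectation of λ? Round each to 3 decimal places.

Σ times = 40.1. Posterior: Gamma(shape = 5.3+8 = 13.3, rate = 5.5+40.1 = 45.6).
Mode = (α−1)/β = 12.3/45.6 = 0.270.
Mean = α/β = 13.3/45.6 = 0.292.

MAP: 0.270. Posterior mean: 0.292.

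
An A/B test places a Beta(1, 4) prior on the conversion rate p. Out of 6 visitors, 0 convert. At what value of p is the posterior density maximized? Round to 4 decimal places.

0.0000

Posterior: Beta(1+0, 4+6) = Beta(1, 10).
Since α = 1 ≤ 1 and β > 1, the Beta density is monotone decreasing on [0,1]; the mode is at 0.
Mean = 1/(1+10) = 0.0909.
This is the posterior mode — the MAP estimate.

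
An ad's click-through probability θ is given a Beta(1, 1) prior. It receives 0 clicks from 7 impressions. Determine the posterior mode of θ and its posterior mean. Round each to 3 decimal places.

Posterior: Beta(1+0, 1+7) = Beta(1, 8).
Since α = 1 ≤ 1 and β > 1, the Beta density is monotone decreasing on [0,1]; the mode is at 0.
Mean = 1/(1+8) = 0.111.

MAP = 0.000, posterior mean = 0.111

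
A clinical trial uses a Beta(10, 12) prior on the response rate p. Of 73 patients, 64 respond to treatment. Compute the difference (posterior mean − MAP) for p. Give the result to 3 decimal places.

Posterior: Beta(10+64, 12+9) = Beta(74, 21).
Mode = (74−1)/(74+21−2) = 73/93 = 0.785.
Mean = 74/(74+21) = 74/95 = 0.779.
Difference = 0.779 − 0.785 = -0.006.

-0.006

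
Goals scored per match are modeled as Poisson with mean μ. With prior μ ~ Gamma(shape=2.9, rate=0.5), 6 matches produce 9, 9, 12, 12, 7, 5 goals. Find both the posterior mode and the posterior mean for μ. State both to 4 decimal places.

Σ counts = 54. Posterior: Gamma(shape = 2.9+54 = 56.9, rate = 0.5+6 = 6.5).
Mode = (α−1)/β = 55.9/6.5 = 8.6000.
Mean = α/β = 56.9/6.5 = 8.7538.

MAP = 8.6000; posterior mean = 8.7538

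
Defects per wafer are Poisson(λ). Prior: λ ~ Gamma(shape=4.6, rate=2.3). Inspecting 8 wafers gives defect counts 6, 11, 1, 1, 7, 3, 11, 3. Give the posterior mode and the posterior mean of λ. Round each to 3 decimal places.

MAP = 4.524, posterior mean = 4.621

Σ counts = 43. Posterior: Gamma(shape = 4.6+43 = 47.6, rate = 2.3+8 = 10.3).
Mode = (α−1)/β = 46.6/10.3 = 4.524.
Mean = α/β = 47.6/10.3 = 4.621.
Right-skewed posterior ⇒ mode < mean.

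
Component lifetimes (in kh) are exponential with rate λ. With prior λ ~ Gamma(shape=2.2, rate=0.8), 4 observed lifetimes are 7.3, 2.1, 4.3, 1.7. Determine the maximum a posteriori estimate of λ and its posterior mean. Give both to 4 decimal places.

maximum a posteriori estimate = 0.3210, posterior mean = 0.3827

Σ times = 15.4. Posterior: Gamma(shape = 2.2+4 = 6.2, rate = 0.8+15.4 = 16.2).
Mode = (α−1)/β = 5.2/16.2 = 0.3210.
Mean = α/β = 6.2/16.2 = 0.3827.
The posterior is right-skewed, so the mean exceeds the mode.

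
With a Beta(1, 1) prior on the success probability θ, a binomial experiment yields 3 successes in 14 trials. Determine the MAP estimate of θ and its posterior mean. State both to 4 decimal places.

MAP = 0.2143, posterior mean = 0.2500

Posterior: Beta(1+3, 1+11) = Beta(4, 12).
Mode = (4−1)/(4+12−2) = 3/14 = 0.2143.
With a flat prior the MAP equals the MLE, 3/14.
Mean = 4/(4+12) = 4/16 = 0.2500.
The mean is pulled above the mode by the posterior's right skew.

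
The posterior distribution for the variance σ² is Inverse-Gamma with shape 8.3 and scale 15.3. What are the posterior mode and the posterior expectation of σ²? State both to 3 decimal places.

MAP = 1.645, posterior mean = 2.096

Mode = β/(α+1) = 15.3/9.3 = 1.645.
Mean = β/(α−1) = 15.3/7.3 = 2.096.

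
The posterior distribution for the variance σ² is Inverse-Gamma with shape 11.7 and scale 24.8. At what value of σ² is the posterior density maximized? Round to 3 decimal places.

1.953

Mode = β/(α+1) = 24.8/12.7 = 1.953.
Mean = β/(α−1) = 24.8/10.7 = 2.318.
This is the posterior mode — the MAP estimate.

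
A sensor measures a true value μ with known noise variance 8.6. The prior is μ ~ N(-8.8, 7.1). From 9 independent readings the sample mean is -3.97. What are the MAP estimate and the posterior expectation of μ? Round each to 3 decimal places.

μ_MAP = -4.543, E[μ|data] = -4.543

Posterior for μ is Normal. Precision-weighted mean: (1/7.1·-8.8 + 9/8.6·-3.97) / (1/7.1 + 9/8.6) = -4.543.
A Normal posterior is symmetric, so mode = mean.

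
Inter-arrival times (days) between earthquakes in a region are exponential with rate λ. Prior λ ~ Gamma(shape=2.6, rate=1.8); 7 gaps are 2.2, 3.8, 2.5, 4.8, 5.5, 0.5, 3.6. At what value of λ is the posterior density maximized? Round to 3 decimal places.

Σ times = 22.9. Posterior: Gamma(shape = 2.6+7 = 9.6, rate = 1.8+22.9 = 24.7).
Mode = (α−1)/β = 8.6/24.7 = 0.348.
Mean = α/β = 9.6/24.7 = 0.389.
This is the posterior mode — the MAP estimate.

0.348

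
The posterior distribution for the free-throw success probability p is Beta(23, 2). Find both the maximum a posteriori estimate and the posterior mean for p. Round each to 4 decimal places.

Mode = (23−1)/(23+2−2) = 22/23 = 0.9565.
Mean = 23/(23+2) = 23/25 = 0.9200.

MAP = 0.9565; posterior mean = 0.9200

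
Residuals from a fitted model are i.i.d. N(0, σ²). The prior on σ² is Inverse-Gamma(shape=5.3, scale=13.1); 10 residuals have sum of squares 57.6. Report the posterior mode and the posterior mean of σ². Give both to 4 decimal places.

σ²_MAP = 3.7080, E[σ²|data] = 4.5054

Posterior: Inverse-Gamma(shape = 5.3+10/2 = 10.3, scale = 13.1+57.6/2 = 41.9).
Mode = β/(α+1) = 41.9/11.3 = 3.7080.
Mean = β/(α−1) = 41.9/9.3 = 4.5054.
The posterior is right-skewed, so the mean exceeds the mode.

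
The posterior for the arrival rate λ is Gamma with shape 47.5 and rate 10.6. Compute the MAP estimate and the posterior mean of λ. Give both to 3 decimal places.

Mode = (α−1)/β = 46.5/10.6 = 4.387.
Mean = α/β = 47.5/10.6 = 4.481.
The posterior is right-skewed, so the mean exceeds the mode.

MAP estimate = 4.387, posterior mean = 4.481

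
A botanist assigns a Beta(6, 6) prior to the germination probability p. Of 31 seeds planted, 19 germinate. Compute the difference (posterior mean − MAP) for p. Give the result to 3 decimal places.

Posterior: Beta(6+19, 6+12) = Beta(25, 18).
Mode = (25−1)/(25+18−2) = 24/41 = 0.585.
Mean = 25/(25+18) = 25/43 = 0.581.
Difference = 0.581 − 0.585 = -0.004.
Mode > mean: the posterior has a left tail.

-0.004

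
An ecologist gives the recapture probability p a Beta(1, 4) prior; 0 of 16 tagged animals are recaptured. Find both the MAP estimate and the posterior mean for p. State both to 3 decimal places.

Posterior: Beta(1+0, 4+16) = Beta(1, 20).
Since α = 1 ≤ 1 and β > 1, the Beta density is monotone decreasing on [0,1]; the mode is at 0.
Mean = 1/(1+20) = 0.048.
Right-skewed posterior ⇒ mode < mean.

MAP estimate = 0.000, posterior mean = 0.048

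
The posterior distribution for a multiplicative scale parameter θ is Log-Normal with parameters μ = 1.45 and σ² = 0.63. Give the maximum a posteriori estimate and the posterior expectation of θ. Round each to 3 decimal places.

Mode = exp(μ − σ²) = exp(0.82) = 2.270.
Mean = exp(μ + σ²/2) = exp(1.765) = 5.842.

maximum a posteriori estimate = 2.270, posterior expectation = 5.842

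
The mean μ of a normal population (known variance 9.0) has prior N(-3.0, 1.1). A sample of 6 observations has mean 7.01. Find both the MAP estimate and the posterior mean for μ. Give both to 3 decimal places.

Posterior for μ is Normal. Precision-weighted mean: (1/1.1·-3.0 + 6/9.0·7.01) / (1/1.1 + 6/9.0) = 1.235.
A Normal posterior is symmetric, so mode = mean.

μ_MAP = 1.235, E[μ|data] = 1.235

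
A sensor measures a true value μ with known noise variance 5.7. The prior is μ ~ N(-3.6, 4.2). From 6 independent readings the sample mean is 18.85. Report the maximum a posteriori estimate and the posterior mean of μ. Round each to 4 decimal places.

Posterior for μ is Normal. Precision-weighted mean: (1/4.2·-3.6 + 6/5.7·18.85) / (1/4.2 + 6/5.7) = 14.7087.
A Normal posterior is symmetric, so mode = mean.

maximum a posteriori estimate = 14.7087, posterior mean = 14.7087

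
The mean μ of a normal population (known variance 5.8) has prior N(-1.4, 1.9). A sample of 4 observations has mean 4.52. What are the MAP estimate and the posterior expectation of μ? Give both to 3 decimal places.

MAP: 1.958. Posterior mean: 1.958.

Posterior for μ is Normal. Precision-weighted mean: (1/1.9·-1.4 + 4/5.8·4.52) / (1/1.9 + 4/5.8) = 1.958.
A Normal posterior is symmetric, so mode = mean.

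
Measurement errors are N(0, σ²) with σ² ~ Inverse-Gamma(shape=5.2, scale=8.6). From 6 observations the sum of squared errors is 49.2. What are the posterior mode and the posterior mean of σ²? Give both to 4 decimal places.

MAP = 3.6087; posterior mean = 4.6111

Posterior: Inverse-Gamma(shape = 5.2+6/2 = 8.2, scale = 8.6+49.2/2 = 33.2).
Mode = β/(α+1) = 33.2/9.2 = 3.6087.
Mean = β/(α−1) = 33.2/7.2 = 4.6111.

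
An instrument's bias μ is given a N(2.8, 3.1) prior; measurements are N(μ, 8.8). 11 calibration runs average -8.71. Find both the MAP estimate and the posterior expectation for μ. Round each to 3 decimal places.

MAP = -6.349, posterior mean = -6.349

Posterior for μ is Normal. Precision-weighted mean: (1/3.1·2.8 + 11/8.8·-8.71) / (1/3.1 + 11/8.8) = -6.349.
A Normal posterior is symmetric, so mode = mean.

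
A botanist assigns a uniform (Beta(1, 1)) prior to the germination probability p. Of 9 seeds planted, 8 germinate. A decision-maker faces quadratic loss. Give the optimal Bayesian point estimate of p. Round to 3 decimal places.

0.818

Posterior: Beta(1+8, 1+1) = Beta(9, 2).
Mode = (9−1)/(9+2−2) = 8/9 = 0.889.
Mean = 9/(9+2) = 9/11 = 0.818.
Quadratic loss ⇒ the optimal estimator is the posterior mean.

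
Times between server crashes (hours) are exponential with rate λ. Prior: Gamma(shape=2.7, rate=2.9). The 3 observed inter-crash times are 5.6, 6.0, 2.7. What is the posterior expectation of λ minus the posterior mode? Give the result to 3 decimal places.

0.058

Σ times = 14.3. Posterior: Gamma(shape = 2.7+3 = 5.7, rate = 2.9+14.3 = 17.2).
Mode = (α−1)/β = 4.7/17.2 = 0.273.
Mean = α/β = 5.7/17.2 = 0.331.
Difference = 0.331 − 0.273 = 0.058.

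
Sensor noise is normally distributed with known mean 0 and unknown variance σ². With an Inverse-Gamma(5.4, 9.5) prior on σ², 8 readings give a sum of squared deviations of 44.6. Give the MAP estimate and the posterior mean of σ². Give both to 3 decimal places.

Posterior: Inverse-Gamma(shape = 5.4+8/2 = 9.4, scale = 9.5+44.6/2 = 31.8).
Mode = β/(α+1) = 31.8/10.4 = 3.058.
Mean = β/(α−1) = 31.8/8.4 = 3.786.

σ²_MAP = 3.058, E[σ²|data] = 3.786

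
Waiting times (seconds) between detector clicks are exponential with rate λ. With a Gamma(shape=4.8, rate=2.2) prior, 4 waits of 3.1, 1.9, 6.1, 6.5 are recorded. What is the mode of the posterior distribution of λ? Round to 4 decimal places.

Σ times = 17.6. Posterior: Gamma(shape = 4.8+4 = 8.8, rate = 2.2+17.6 = 19.8).
Mode = (α−1)/β = 7.8/19.8 = 0.3939.
Mean = α/β = 8.8/19.8 = 0.4444.
This is the posterior mode — the MAP estimate.

0.3939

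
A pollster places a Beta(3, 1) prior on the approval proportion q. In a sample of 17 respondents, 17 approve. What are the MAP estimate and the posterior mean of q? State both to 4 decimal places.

Posterior: Beta(3+17, 1+0) = Beta(20, 1).
Since β = 1 ≤ 1 and α > 1, the Beta density is monotone increasing on [0,1]; the mode is at 1.
Mean = 20/(20+1) = 0.9524.
Left-skewed posterior ⇒ mean < mode.

MAP = 1.0000, posterior mean = 0.9524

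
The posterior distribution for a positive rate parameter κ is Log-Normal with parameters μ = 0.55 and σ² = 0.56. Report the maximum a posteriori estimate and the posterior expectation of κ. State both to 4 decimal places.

maximum a posteriori estimate = 0.9900, posterior expectation = 2.2933

Mode = exp(μ − σ²) = exp(-0.01) = 0.9900.
Mean = exp(μ + σ²/2) = exp(0.830) = 2.2933.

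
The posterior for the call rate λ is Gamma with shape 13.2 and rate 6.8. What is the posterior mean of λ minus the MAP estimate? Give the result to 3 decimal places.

Mode = (α−1)/β = 12.2/6.8 = 1.794.
Mean = α/β = 13.2/6.8 = 1.941.
Difference = 1.941 − 1.794 = 0.147.
Mean > mode: the posterior has a right tail.

0.147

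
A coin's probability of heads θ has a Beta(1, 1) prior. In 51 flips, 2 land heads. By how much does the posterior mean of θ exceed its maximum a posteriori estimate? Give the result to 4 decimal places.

Posterior: Beta(1+2, 1+49) = Beta(3, 50).
Mode = (3−1)/(3+50−2) = 2/51 = 0.0392.
With a flat prior the MAP equals the MLE, 2/51.
Mean = 3/(3+50) = 3/53 = 0.0566.
Difference = 0.0566 − 0.0392 = 0.0174.

0.0174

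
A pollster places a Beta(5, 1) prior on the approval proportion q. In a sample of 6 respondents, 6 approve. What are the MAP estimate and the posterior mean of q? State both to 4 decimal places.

MAP = 1.0000, posterior mean = 0.9167

Posterior: Beta(5+6, 1+0) = Beta(11, 1).
Since β = 1 ≤ 1 and α > 1, the Beta density is monotone increasing on [0,1]; the mode is at 1.
Mean = 11/(11+1) = 0.9167.
Left-skewed posterior ⇒ mean < mode.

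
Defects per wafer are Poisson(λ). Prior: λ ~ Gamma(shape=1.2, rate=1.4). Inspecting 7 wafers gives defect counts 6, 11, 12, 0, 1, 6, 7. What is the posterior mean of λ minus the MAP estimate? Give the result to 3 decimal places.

Σ counts = 43. Posterior: Gamma(shape = 1.2+43 = 44.2, rate = 1.4+7 = 8.4).
Mode = (α−1)/β = 43.2/8.4 = 5.143.
Mean = α/β = 44.2/8.4 = 5.262.
Difference = 5.262 − 5.143 = 0.119.
Right-skewed posterior ⇒ mode < mean.

0.119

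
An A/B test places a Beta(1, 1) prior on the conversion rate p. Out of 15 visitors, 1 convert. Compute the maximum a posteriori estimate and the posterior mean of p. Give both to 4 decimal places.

MAP: 0.0667. Posterior mean: 0.1176.

Posterior: Beta(1+1, 1+14) = Beta(2, 15).
Mode = (2−1)/(2+15−2) = 1/15 = 0.0667.
With a flat prior the MAP equals the MLE, 1/15.
Mean = 2/(2+15) = 2/17 = 0.1176.
The posterior is right-skewed, so the mean exceeds the mode.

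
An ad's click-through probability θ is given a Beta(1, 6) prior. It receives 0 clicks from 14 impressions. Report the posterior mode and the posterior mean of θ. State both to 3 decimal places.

θ_MAP = 0.000, E[θ|data] = 0.048

Posterior: Beta(1+0, 6+14) = Beta(1, 20).
Since α = 1 ≤ 1 and β > 1, the Beta density is monotone decreasing on [0,1]; the mode is at 0.
Mean = 1/(1+20) = 0.048.
The posterior is right-skewed, so the mean exceeds the mode.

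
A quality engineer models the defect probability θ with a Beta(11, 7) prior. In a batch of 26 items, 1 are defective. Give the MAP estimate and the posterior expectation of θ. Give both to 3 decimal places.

Posterior: Beta(11+1, 7+25) = Beta(12, 32).
Mode = (12−1)/(12+32−2) = 11/42 = 0.262.
Mean = 12/(12+32) = 12/44 = 0.273.

MAP = 0.262, posterior mean = 0.273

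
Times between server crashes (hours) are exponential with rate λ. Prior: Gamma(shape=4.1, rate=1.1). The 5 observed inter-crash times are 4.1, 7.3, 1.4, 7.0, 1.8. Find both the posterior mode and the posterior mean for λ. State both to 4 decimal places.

λ_MAP = 0.3568, E[λ|data] = 0.4009

Σ times = 21.6. Posterior: Gamma(shape = 4.1+5 = 9.1, rate = 1.1+21.6 = 22.7).
Mode = (α−1)/β = 8.1/22.7 = 0.3568.
Mean = α/β = 9.1/22.7 = 0.4009.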